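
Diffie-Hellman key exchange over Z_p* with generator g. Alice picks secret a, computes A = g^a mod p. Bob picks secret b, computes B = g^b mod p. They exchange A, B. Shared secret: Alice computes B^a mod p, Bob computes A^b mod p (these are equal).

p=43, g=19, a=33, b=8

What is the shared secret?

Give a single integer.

A = 19^33 mod 43  (bits of 33 = 100001)
  bit 0 = 1: r = r^2 * 19 mod 43 = 1^2 * 19 = 1*19 = 19
  bit 1 = 0: r = r^2 mod 43 = 19^2 = 17
  bit 2 = 0: r = r^2 mod 43 = 17^2 = 31
  bit 3 = 0: r = r^2 mod 43 = 31^2 = 15
  bit 4 = 0: r = r^2 mod 43 = 15^2 = 10
  bit 5 = 1: r = r^2 * 19 mod 43 = 10^2 * 19 = 14*19 = 8
  -> A = 8
B = 19^8 mod 43  (bits of 8 = 1000)
  bit 0 = 1: r = r^2 * 19 mod 43 = 1^2 * 19 = 1*19 = 19
  bit 1 = 0: r = r^2 mod 43 = 19^2 = 17
  bit 2 = 0: r = r^2 mod 43 = 17^2 = 31
  bit 3 = 0: r = r^2 mod 43 = 31^2 = 15
  -> B = 15
s = B^a = 15^33 mod 43  (bits of 33 = 100001)
  bit 0 = 1: r = r^2 * 15 mod 43 = 1^2 * 15 = 1*15 = 15
  bit 1 = 0: r = r^2 mod 43 = 15^2 = 10
  bit 2 = 0: r = r^2 mod 43 = 10^2 = 14
  bit 3 = 0: r = r^2 mod 43 = 14^2 = 24
  bit 4 = 0: r = r^2 mod 43 = 24^2 = 17
  bit 5 = 1: r = r^2 * 15 mod 43 = 17^2 * 15 = 31*15 = 35
  -> s = B^a = 35

Answer: 35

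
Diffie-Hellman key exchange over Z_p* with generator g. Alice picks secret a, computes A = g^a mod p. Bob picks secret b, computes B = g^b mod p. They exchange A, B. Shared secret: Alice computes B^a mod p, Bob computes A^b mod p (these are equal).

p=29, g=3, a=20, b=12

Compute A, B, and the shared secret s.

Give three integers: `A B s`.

Answer: 25 16 20

Derivation:
A = 3^20 mod 29  (bits of 20 = 10100)
  bit 0 = 1: r = r^2 * 3 mod 29 = 1^2 * 3 = 1*3 = 3
  bit 1 = 0: r = r^2 mod 29 = 3^2 = 9
  bit 2 = 1: r = r^2 * 3 mod 29 = 9^2 * 3 = 23*3 = 11
  bit 3 = 0: r = r^2 mod 29 = 11^2 = 5
  bit 4 = 0: r = r^2 mod 29 = 5^2 = 25
  -> A = 25
B = 3^12 mod 29  (bits of 12 = 1100)
  bit 0 = 1: r = r^2 * 3 mod 29 = 1^2 * 3 = 1*3 = 3
  bit 1 = 1: r = r^2 * 3 mod 29 = 3^2 * 3 = 9*3 = 27
  bit 2 = 0: r = r^2 mod 29 = 27^2 = 4
  bit 3 = 0: r = r^2 mod 29 = 4^2 = 16
  -> B = 16
s = B^a = 16^20 mod 29  (bits of 20 = 10100)
  bit 0 = 1: r = r^2 * 16 mod 29 = 1^2 * 16 = 1*16 = 16
  bit 1 = 0: r = r^2 mod 29 = 16^2 = 24
  bit 2 = 1: r = r^2 * 16 mod 29 = 24^2 * 16 = 25*16 = 23
  bit 3 = 0: r = r^2 mod 29 = 23^2 = 7
  bit 4 = 0: r = r^2 mod 29 = 7^2 = 20
  -> s = B^a = 20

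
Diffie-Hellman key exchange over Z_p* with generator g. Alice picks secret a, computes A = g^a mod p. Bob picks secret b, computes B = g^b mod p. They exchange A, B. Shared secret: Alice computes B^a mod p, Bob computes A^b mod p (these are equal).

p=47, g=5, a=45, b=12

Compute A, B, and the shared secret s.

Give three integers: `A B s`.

A = 5^45 mod 47  (bits of 45 = 101101)
  bit 0 = 1: r = r^2 * 5 mod 47 = 1^2 * 5 = 1*5 = 5
  bit 1 = 0: r = r^2 mod 47 = 5^2 = 25
  bit 2 = 1: r = r^2 * 5 mod 47 = 25^2 * 5 = 14*5 = 23
  bit 3 = 1: r = r^2 * 5 mod 47 = 23^2 * 5 = 12*5 = 13
  bit 4 = 0: r = r^2 mod 47 = 13^2 = 28
  bit 5 = 1: r = r^2 * 5 mod 47 = 28^2 * 5 = 32*5 = 19
  -> A = 19
B = 5^12 mod 47  (bits of 12 = 1100)
  bit 0 = 1: r = r^2 * 5 mod 47 = 1^2 * 5 = 1*5 = 5
  bit 1 = 1: r = r^2 * 5 mod 47 = 5^2 * 5 = 25*5 = 31
  bit 2 = 0: r = r^2 mod 47 = 31^2 = 21
  bit 3 = 0: r = r^2 mod 47 = 21^2 = 18
  -> B = 18
s = B^a = 18^45 mod 47  (bits of 45 = 101101)
  bit 0 = 1: r = r^2 * 18 mod 47 = 1^2 * 18 = 1*18 = 18
  bit 1 = 0: r = r^2 mod 47 = 18^2 = 42
  bit 2 = 1: r = r^2 * 18 mod 47 = 42^2 * 18 = 25*18 = 27
  bit 3 = 1: r = r^2 * 18 mod 47 = 27^2 * 18 = 24*18 = 9
  bit 4 = 0: r = r^2 mod 47 = 9^2 = 34
  bit 5 = 1: r = r^2 * 18 mod 47 = 34^2 * 18 = 28*18 = 34
  -> s = B^a = 34

Answer: 19 18 34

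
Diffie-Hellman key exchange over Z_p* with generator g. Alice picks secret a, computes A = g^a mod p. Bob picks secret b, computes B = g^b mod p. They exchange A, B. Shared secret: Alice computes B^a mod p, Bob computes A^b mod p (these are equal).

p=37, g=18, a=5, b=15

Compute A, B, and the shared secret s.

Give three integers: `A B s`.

Answer: 15 8 23

Derivation:
A = 18^5 mod 37  (bits of 5 = 101)
  bit 0 = 1: r = r^2 * 18 mod 37 = 1^2 * 18 = 1*18 = 18
  bit 1 = 0: r = r^2 mod 37 = 18^2 = 28
  bit 2 = 1: r = r^2 * 18 mod 37 = 28^2 * 18 = 7*18 = 15
  -> A = 15
B = 18^15 mod 37  (bits of 15 = 1111)
  bit 0 = 1: r = r^2 * 18 mod 37 = 1^2 * 18 = 1*18 = 18
  bit 1 = 1: r = r^2 * 18 mod 37 = 18^2 * 18 = 28*18 = 23
  bit 2 = 1: r = r^2 * 18 mod 37 = 23^2 * 18 = 11*18 = 13
  bit 3 = 1: r = r^2 * 18 mod 37 = 13^2 * 18 = 21*18 = 8
  -> B = 8
s = B^a = 8^5 mod 37  (bits of 5 = 101)
  bit 0 = 1: r = r^2 * 8 mod 37 = 1^2 * 8 = 1*8 = 8
  bit 1 = 0: r = r^2 mod 37 = 8^2 = 27
  bit 2 = 1: r = r^2 * 8 mod 37 = 27^2 * 8 = 26*8 = 23
  -> s = B^a = 23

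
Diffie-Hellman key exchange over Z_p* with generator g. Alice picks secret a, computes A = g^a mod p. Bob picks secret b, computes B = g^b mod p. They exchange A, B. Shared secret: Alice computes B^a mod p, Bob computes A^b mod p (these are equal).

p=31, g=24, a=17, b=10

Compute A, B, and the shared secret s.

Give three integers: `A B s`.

Answer: 13 25 5

Derivation:
A = 24^17 mod 31  (bits of 17 = 10001)
  bit 0 = 1: r = r^2 * 24 mod 31 = 1^2 * 24 = 1*24 = 24
  bit 1 = 0: r = r^2 mod 31 = 24^2 = 18
  bit 2 = 0: r = r^2 mod 31 = 18^2 = 14
  bit 3 = 0: r = r^2 mod 31 = 14^2 = 10
  bit 4 = 1: r = r^2 * 24 mod 31 = 10^2 * 24 = 7*24 = 13
  -> A = 13
B = 24^10 mod 31  (bits of 10 = 1010)
  bit 0 = 1: r = r^2 * 24 mod 31 = 1^2 * 24 = 1*24 = 24
  bit 1 = 0: r = r^2 mod 31 = 24^2 = 18
  bit 2 = 1: r = r^2 * 24 mod 31 = 18^2 * 24 = 14*24 = 26
  bit 3 = 0: r = r^2 mod 31 = 26^2 = 25
  -> B = 25
s = B^a = 25^17 mod 31  (bits of 17 = 10001)
  bit 0 = 1: r = r^2 * 25 mod 31 = 1^2 * 25 = 1*25 = 25
  bit 1 = 0: r = r^2 mod 31 = 25^2 = 5
  bit 2 = 0: r = r^2 mod 31 = 5^2 = 25
  bit 3 = 0: r = r^2 mod 31 = 25^2 = 5
  bit 4 = 1: r = r^2 * 25 mod 31 = 5^2 * 25 = 25*25 = 5
  -> s = B^a = 5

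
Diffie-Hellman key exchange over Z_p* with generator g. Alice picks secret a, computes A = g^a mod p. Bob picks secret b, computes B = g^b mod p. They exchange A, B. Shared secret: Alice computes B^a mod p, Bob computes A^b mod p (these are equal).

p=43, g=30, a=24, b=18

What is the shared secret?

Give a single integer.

A = 30^24 mod 43  (bits of 24 = 11000)
  bit 0 = 1: r = r^2 * 30 mod 43 = 1^2 * 30 = 1*30 = 30
  bit 1 = 1: r = r^2 * 30 mod 43 = 30^2 * 30 = 40*30 = 39
  bit 2 = 0: r = r^2 mod 43 = 39^2 = 16
  bit 3 = 0: r = r^2 mod 43 = 16^2 = 41
  bit 4 = 0: r = r^2 mod 43 = 41^2 = 4
  -> A = 4
B = 30^18 mod 43  (bits of 18 = 10010)
  bit 0 = 1: r = r^2 * 30 mod 43 = 1^2 * 30 = 1*30 = 30
  bit 1 = 0: r = r^2 mod 43 = 30^2 = 40
  bit 2 = 0: r = r^2 mod 43 = 40^2 = 9
  bit 3 = 1: r = r^2 * 30 mod 43 = 9^2 * 30 = 38*30 = 22
  bit 4 = 0: r = r^2 mod 43 = 22^2 = 11
  -> B = 11
s = B^a = 11^24 mod 43  (bits of 24 = 11000)
  bit 0 = 1: r = r^2 * 11 mod 43 = 1^2 * 11 = 1*11 = 11
  bit 1 = 1: r = r^2 * 11 mod 43 = 11^2 * 11 = 35*11 = 41
  bit 2 = 0: r = r^2 mod 43 = 41^2 = 4
  bit 3 = 0: r = r^2 mod 43 = 4^2 = 16
  bit 4 = 0: r = r^2 mod 43 = 16^2 = 41
  -> s = B^a = 41

Answer: 41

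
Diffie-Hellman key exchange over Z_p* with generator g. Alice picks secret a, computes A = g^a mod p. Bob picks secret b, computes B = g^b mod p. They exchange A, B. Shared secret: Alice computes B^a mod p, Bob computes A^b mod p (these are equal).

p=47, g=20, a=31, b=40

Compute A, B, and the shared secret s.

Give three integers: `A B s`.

Answer: 44 8 2

Derivation:
A = 20^31 mod 47  (bits of 31 = 11111)
  bit 0 = 1: r = r^2 * 20 mod 47 = 1^2 * 20 = 1*20 = 20
  bit 1 = 1: r = r^2 * 20 mod 47 = 20^2 * 20 = 24*20 = 10
  bit 2 = 1: r = r^2 * 20 mod 47 = 10^2 * 20 = 6*20 = 26
  bit 3 = 1: r = r^2 * 20 mod 47 = 26^2 * 20 = 18*20 = 31
  bit 4 = 1: r = r^2 * 20 mod 47 = 31^2 * 20 = 21*20 = 44
  -> A = 44
B = 20^40 mod 47  (bits of 40 = 101000)
  bit 0 = 1: r = r^2 * 20 mod 47 = 1^2 * 20 = 1*20 = 20
  bit 1 = 0: r = r^2 mod 47 = 20^2 = 24
  bit 2 = 1: r = r^2 * 20 mod 47 = 24^2 * 20 = 12*20 = 5
  bit 3 = 0: r = r^2 mod 47 = 5^2 = 25
  bit 4 = 0: r = r^2 mod 47 = 25^2 = 14
  bit 5 = 0: r = r^2 mod 47 = 14^2 = 8
  -> B = 8
s = B^a = 8^31 mod 47  (bits of 31 = 11111)
  bit 0 = 1: r = r^2 * 8 mod 47 = 1^2 * 8 = 1*8 = 8
  bit 1 = 1: r = r^2 * 8 mod 47 = 8^2 * 8 = 17*8 = 42
  bit 2 = 1: r = r^2 * 8 mod 47 = 42^2 * 8 = 25*8 = 12
  bit 3 = 1: r = r^2 * 8 mod 47 = 12^2 * 8 = 3*8 = 24
  bit 4 = 1: r = r^2 * 8 mod 47 = 24^2 * 8 = 12*8 = 2
  -> s = B^a = 2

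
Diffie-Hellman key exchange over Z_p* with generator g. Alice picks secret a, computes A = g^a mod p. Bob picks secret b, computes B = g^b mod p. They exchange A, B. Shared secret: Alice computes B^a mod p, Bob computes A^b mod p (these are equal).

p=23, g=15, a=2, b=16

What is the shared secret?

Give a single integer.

A = 15^2 mod 23  (bits of 2 = 10)
  bit 0 = 1: r = r^2 * 15 mod 23 = 1^2 * 15 = 1*15 = 15
  bit 1 = 0: r = r^2 mod 23 = 15^2 = 18
  -> A = 18
B = 15^16 mod 23  (bits of 16 = 10000)
  bit 0 = 1: r = r^2 * 15 mod 23 = 1^2 * 15 = 1*15 = 15
  bit 1 = 0: r = r^2 mod 23 = 15^2 = 18
  bit 2 = 0: r = r^2 mod 23 = 18^2 = 2
  bit 3 = 0: r = r^2 mod 23 = 2^2 = 4
  bit 4 = 0: r = r^2 mod 23 = 4^2 = 16
  -> B = 16
s = B^a = 16^2 mod 23  (bits of 2 = 10)
  bit 0 = 1: r = r^2 * 16 mod 23 = 1^2 * 16 = 1*16 = 16
  bit 1 = 0: r = r^2 mod 23 = 16^2 = 3
  -> s = B^a = 3

Answer: 3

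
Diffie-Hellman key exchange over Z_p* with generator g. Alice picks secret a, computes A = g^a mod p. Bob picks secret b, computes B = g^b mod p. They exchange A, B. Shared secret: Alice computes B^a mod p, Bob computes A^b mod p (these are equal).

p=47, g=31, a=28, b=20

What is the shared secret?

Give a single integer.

Answer: 42

Derivation:
A = 31^28 mod 47  (bits of 28 = 11100)
  bit 0 = 1: r = r^2 * 31 mod 47 = 1^2 * 31 = 1*31 = 31
  bit 1 = 1: r = r^2 * 31 mod 47 = 31^2 * 31 = 21*31 = 40
  bit 2 = 1: r = r^2 * 31 mod 47 = 40^2 * 31 = 2*31 = 15
  bit 3 = 0: r = r^2 mod 47 = 15^2 = 37
  bit 4 = 0: r = r^2 mod 47 = 37^2 = 6
  -> A = 6
B = 31^20 mod 47  (bits of 20 = 10100)
  bit 0 = 1: r = r^2 * 31 mod 47 = 1^2 * 31 = 1*31 = 31
  bit 1 = 0: r = r^2 mod 47 = 31^2 = 21
  bit 2 = 1: r = r^2 * 31 mod 47 = 21^2 * 31 = 18*31 = 41
  bit 3 = 0: r = r^2 mod 47 = 41^2 = 36
  bit 4 = 0: r = r^2 mod 47 = 36^2 = 27
  -> B = 27
s = B^a = 27^28 mod 47  (bits of 28 = 11100)
  bit 0 = 1: r = r^2 * 27 mod 47 = 1^2 * 27 = 1*27 = 27
  bit 1 = 1: r = r^2 * 27 mod 47 = 27^2 * 27 = 24*27 = 37
  bit 2 = 1: r = r^2 * 27 mod 47 = 37^2 * 27 = 6*27 = 21
  bit 3 = 0: r = r^2 mod 47 = 21^2 = 18
  bit 4 = 0: r = r^2 mod 47 = 18^2 = 42
  -> s = B^a = 42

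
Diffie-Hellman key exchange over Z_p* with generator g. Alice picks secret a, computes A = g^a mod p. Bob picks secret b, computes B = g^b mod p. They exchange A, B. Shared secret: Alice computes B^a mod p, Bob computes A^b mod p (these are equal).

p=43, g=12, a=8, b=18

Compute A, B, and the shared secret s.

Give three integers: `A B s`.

A = 12^8 mod 43  (bits of 8 = 1000)
  bit 0 = 1: r = r^2 * 12 mod 43 = 1^2 * 12 = 1*12 = 12
  bit 1 = 0: r = r^2 mod 43 = 12^2 = 15
  bit 2 = 0: r = r^2 mod 43 = 15^2 = 10
  bit 3 = 0: r = r^2 mod 43 = 10^2 = 14
  -> A = 14
B = 12^18 mod 43  (bits of 18 = 10010)
  bit 0 = 1: r = r^2 * 12 mod 43 = 1^2 * 12 = 1*12 = 12
  bit 1 = 0: r = r^2 mod 43 = 12^2 = 15
  bit 2 = 0: r = r^2 mod 43 = 15^2 = 10
  bit 3 = 1: r = r^2 * 12 mod 43 = 10^2 * 12 = 14*12 = 39
  bit 4 = 0: r = r^2 mod 43 = 39^2 = 16
  -> B = 16
s = B^a = 16^8 mod 43  (bits of 8 = 1000)
  bit 0 = 1: r = r^2 * 16 mod 43 = 1^2 * 16 = 1*16 = 16
  bit 1 = 0: r = r^2 mod 43 = 16^2 = 41
  bit 2 = 0: r = r^2 mod 43 = 41^2 = 4
  bit 3 = 0: r = r^2 mod 43 = 4^2 = 16
  -> s = B^a = 16

Answer: 14 16 16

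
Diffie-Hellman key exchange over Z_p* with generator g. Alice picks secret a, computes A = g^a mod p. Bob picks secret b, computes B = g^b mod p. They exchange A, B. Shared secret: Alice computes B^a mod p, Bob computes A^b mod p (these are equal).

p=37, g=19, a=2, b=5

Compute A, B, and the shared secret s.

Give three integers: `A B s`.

Answer: 28 22 3

Derivation:
A = 19^2 mod 37  (bits of 2 = 10)
  bit 0 = 1: r = r^2 * 19 mod 37 = 1^2 * 19 = 1*19 = 19
  bit 1 = 0: r = r^2 mod 37 = 19^2 = 28
  -> A = 28
B = 19^5 mod 37  (bits of 5 = 101)
  bit 0 = 1: r = r^2 * 19 mod 37 = 1^2 * 19 = 1*19 = 19
  bit 1 = 0: r = r^2 mod 37 = 19^2 = 28
  bit 2 = 1: r = r^2 * 19 mod 37 = 28^2 * 19 = 7*19 = 22
  -> B = 22
s = B^a = 22^2 mod 37  (bits of 2 = 10)
  bit 0 = 1: r = r^2 * 22 mod 37 = 1^2 * 22 = 1*22 = 22
  bit 1 = 0: r = r^2 mod 37 = 22^2 = 3
  -> s = B^a = 3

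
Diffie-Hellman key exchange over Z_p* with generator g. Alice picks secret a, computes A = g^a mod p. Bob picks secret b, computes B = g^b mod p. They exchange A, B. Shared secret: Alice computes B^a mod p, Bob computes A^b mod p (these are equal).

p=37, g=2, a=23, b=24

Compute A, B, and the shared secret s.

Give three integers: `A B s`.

A = 2^23 mod 37  (bits of 23 = 10111)
  bit 0 = 1: r = r^2 * 2 mod 37 = 1^2 * 2 = 1*2 = 2
  bit 1 = 0: r = r^2 mod 37 = 2^2 = 4
  bit 2 = 1: r = r^2 * 2 mod 37 = 4^2 * 2 = 16*2 = 32
  bit 3 = 1: r = r^2 * 2 mod 37 = 32^2 * 2 = 25*2 = 13
  bit 4 = 1: r = r^2 * 2 mod 37 = 13^2 * 2 = 21*2 = 5
  -> A = 5
B = 2^24 mod 37  (bits of 24 = 11000)
  bit 0 = 1: r = r^2 * 2 mod 37 = 1^2 * 2 = 1*2 = 2
  bit 1 = 1: r = r^2 * 2 mod 37 = 2^2 * 2 = 4*2 = 8
  bit 2 = 0: r = r^2 mod 37 = 8^2 = 27
  bit 3 = 0: r = r^2 mod 37 = 27^2 = 26
  bit 4 = 0: r = r^2 mod 37 = 26^2 = 10
  -> B = 10
s = B^a = 10^23 mod 37  (bits of 23 = 10111)
  bit 0 = 1: r = r^2 * 10 mod 37 = 1^2 * 10 = 1*10 = 10
  bit 1 = 0: r = r^2 mod 37 = 10^2 = 26
  bit 2 = 1: r = r^2 * 10 mod 37 = 26^2 * 10 = 10*10 = 26
  bit 3 = 1: r = r^2 * 10 mod 37 = 26^2 * 10 = 10*10 = 26
  bit 4 = 1: r = r^2 * 10 mod 37 = 26^2 * 10 = 10*10 = 26
  -> s = B^a = 26

Answer: 5 10 26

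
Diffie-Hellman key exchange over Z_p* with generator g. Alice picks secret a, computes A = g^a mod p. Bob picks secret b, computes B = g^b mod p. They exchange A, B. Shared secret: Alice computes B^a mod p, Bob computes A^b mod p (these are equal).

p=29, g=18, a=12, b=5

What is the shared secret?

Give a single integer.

A = 18^12 mod 29  (bits of 12 = 1100)
  bit 0 = 1: r = r^2 * 18 mod 29 = 1^2 * 18 = 1*18 = 18
  bit 1 = 1: r = r^2 * 18 mod 29 = 18^2 * 18 = 5*18 = 3
  bit 2 = 0: r = r^2 mod 29 = 3^2 = 9
  bit 3 = 0: r = r^2 mod 29 = 9^2 = 23
  -> A = 23
B = 18^5 mod 29  (bits of 5 = 101)
  bit 0 = 1: r = r^2 * 18 mod 29 = 1^2 * 18 = 1*18 = 18
  bit 1 = 0: r = r^2 mod 29 = 18^2 = 5
  bit 2 = 1: r = r^2 * 18 mod 29 = 5^2 * 18 = 25*18 = 15
  -> B = 15
s = B^a = 15^12 mod 29  (bits of 12 = 1100)
  bit 0 = 1: r = r^2 * 15 mod 29 = 1^2 * 15 = 1*15 = 15
  bit 1 = 1: r = r^2 * 15 mod 29 = 15^2 * 15 = 22*15 = 11
  bit 2 = 0: r = r^2 mod 29 = 11^2 = 5
  bit 3 = 0: r = r^2 mod 29 = 5^2 = 25
  -> s = B^a = 25

Answer: 25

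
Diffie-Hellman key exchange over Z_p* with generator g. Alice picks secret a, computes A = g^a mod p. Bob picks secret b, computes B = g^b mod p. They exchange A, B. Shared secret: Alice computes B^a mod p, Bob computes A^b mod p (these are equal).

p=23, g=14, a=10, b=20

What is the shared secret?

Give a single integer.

A = 14^10 mod 23  (bits of 10 = 1010)
  bit 0 = 1: r = r^2 * 14 mod 23 = 1^2 * 14 = 1*14 = 14
  bit 1 = 0: r = r^2 mod 23 = 14^2 = 12
  bit 2 = 1: r = r^2 * 14 mod 23 = 12^2 * 14 = 6*14 = 15
  bit 3 = 0: r = r^2 mod 23 = 15^2 = 18
  -> A = 18
B = 14^20 mod 23  (bits of 20 = 10100)
  bit 0 = 1: r = r^2 * 14 mod 23 = 1^2 * 14 = 1*14 = 14
  bit 1 = 0: r = r^2 mod 23 = 14^2 = 12
  bit 2 = 1: r = r^2 * 14 mod 23 = 12^2 * 14 = 6*14 = 15
  bit 3 = 0: r = r^2 mod 23 = 15^2 = 18
  bit 4 = 0: r = r^2 mod 23 = 18^2 = 2
  -> B = 2
s = B^a = 2^10 mod 23  (bits of 10 = 1010)
  bit 0 = 1: r = r^2 * 2 mod 23 = 1^2 * 2 = 1*2 = 2
  bit 1 = 0: r = r^2 mod 23 = 2^2 = 4
  bit 2 = 1: r = r^2 * 2 mod 23 = 4^2 * 2 = 16*2 = 9
  bit 3 = 0: r = r^2 mod 23 = 9^2 = 12
  -> s = B^a = 12

Answer: 12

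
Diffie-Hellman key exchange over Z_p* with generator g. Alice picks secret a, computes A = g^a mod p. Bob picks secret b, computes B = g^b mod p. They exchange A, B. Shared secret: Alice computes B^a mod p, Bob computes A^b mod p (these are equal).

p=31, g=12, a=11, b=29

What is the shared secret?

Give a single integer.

A = 12^11 mod 31  (bits of 11 = 1011)
  bit 0 = 1: r = r^2 * 12 mod 31 = 1^2 * 12 = 1*12 = 12
  bit 1 = 0: r = r^2 mod 31 = 12^2 = 20
  bit 2 = 1: r = r^2 * 12 mod 31 = 20^2 * 12 = 28*12 = 26
  bit 3 = 1: r = r^2 * 12 mod 31 = 26^2 * 12 = 25*12 = 21
  -> A = 21
B = 12^29 mod 31  (bits of 29 = 11101)
  bit 0 = 1: r = r^2 * 12 mod 31 = 1^2 * 12 = 1*12 = 12
  bit 1 = 1: r = r^2 * 12 mod 31 = 12^2 * 12 = 20*12 = 23
  bit 2 = 1: r = r^2 * 12 mod 31 = 23^2 * 12 = 2*12 = 24
  bit 3 = 0: r = r^2 mod 31 = 24^2 = 18
  bit 4 = 1: r = r^2 * 12 mod 31 = 18^2 * 12 = 14*12 = 13
  -> B = 13
s = B^a = 13^11 mod 31  (bits of 11 = 1011)
  bit 0 = 1: r = r^2 * 13 mod 31 = 1^2 * 13 = 1*13 = 13
  bit 1 = 0: r = r^2 mod 31 = 13^2 = 14
  bit 2 = 1: r = r^2 * 13 mod 31 = 14^2 * 13 = 10*13 = 6
  bit 3 = 1: r = r^2 * 13 mod 31 = 6^2 * 13 = 5*13 = 3
  -> s = B^a = 3

Answer: 3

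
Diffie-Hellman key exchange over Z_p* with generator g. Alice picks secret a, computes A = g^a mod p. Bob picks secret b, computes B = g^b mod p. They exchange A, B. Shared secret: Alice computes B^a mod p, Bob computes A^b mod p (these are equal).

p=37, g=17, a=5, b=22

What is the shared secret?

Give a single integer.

Answer: 30

Derivation:
A = 17^5 mod 37  (bits of 5 = 101)
  bit 0 = 1: r = r^2 * 17 mod 37 = 1^2 * 17 = 1*17 = 17
  bit 1 = 0: r = r^2 mod 37 = 17^2 = 30
  bit 2 = 1: r = r^2 * 17 mod 37 = 30^2 * 17 = 12*17 = 19
  -> A = 19
B = 17^22 mod 37  (bits of 22 = 10110)
  bit 0 = 1: r = r^2 * 17 mod 37 = 1^2 * 17 = 1*17 = 17
  bit 1 = 0: r = r^2 mod 37 = 17^2 = 30
  bit 2 = 1: r = r^2 * 17 mod 37 = 30^2 * 17 = 12*17 = 19
  bit 3 = 1: r = r^2 * 17 mod 37 = 19^2 * 17 = 28*17 = 32
  bit 4 = 0: r = r^2 mod 37 = 32^2 = 25
  -> B = 25
s = B^a = 25^5 mod 37  (bits of 5 = 101)
  bit 0 = 1: r = r^2 * 25 mod 37 = 1^2 * 25 = 1*25 = 25
  bit 1 = 0: r = r^2 mod 37 = 25^2 = 33
  bit 2 = 1: r = r^2 * 25 mod 37 = 33^2 * 25 = 16*25 = 30
  -> s = B^a = 30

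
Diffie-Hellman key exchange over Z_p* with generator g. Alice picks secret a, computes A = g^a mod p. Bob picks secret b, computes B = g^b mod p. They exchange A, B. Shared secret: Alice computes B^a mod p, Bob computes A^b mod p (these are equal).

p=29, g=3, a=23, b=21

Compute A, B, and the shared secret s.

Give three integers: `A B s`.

A = 3^23 mod 29  (bits of 23 = 10111)
  bit 0 = 1: r = r^2 * 3 mod 29 = 1^2 * 3 = 1*3 = 3
  bit 1 = 0: r = r^2 mod 29 = 3^2 = 9
  bit 2 = 1: r = r^2 * 3 mod 29 = 9^2 * 3 = 23*3 = 11
  bit 3 = 1: r = r^2 * 3 mod 29 = 11^2 * 3 = 5*3 = 15
  bit 4 = 1: r = r^2 * 3 mod 29 = 15^2 * 3 = 22*3 = 8
  -> A = 8
B = 3^21 mod 29  (bits of 21 = 10101)
  bit 0 = 1: r = r^2 * 3 mod 29 = 1^2 * 3 = 1*3 = 3
  bit 1 = 0: r = r^2 mod 29 = 3^2 = 9
  bit 2 = 1: r = r^2 * 3 mod 29 = 9^2 * 3 = 23*3 = 11
  bit 3 = 0: r = r^2 mod 29 = 11^2 = 5
  bit 4 = 1: r = r^2 * 3 mod 29 = 5^2 * 3 = 25*3 = 17
  -> B = 17
s = B^a = 17^23 mod 29  (bits of 23 = 10111)
  bit 0 = 1: r = r^2 * 17 mod 29 = 1^2 * 17 = 1*17 = 17
  bit 1 = 0: r = r^2 mod 29 = 17^2 = 28
  bit 2 = 1: r = r^2 * 17 mod 29 = 28^2 * 17 = 1*17 = 17
  bit 3 = 1: r = r^2 * 17 mod 29 = 17^2 * 17 = 28*17 = 12
  bit 4 = 1: r = r^2 * 17 mod 29 = 12^2 * 17 = 28*17 = 12
  -> s = B^a = 12

Answer: 8 17 12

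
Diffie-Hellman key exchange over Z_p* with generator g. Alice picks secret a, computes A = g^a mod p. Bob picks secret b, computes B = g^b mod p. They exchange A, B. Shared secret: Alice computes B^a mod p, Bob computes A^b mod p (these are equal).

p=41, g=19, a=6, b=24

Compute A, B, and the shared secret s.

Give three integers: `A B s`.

Answer: 21 18 18

Derivation:
A = 19^6 mod 41  (bits of 6 = 110)
  bit 0 = 1: r = r^2 * 19 mod 41 = 1^2 * 19 = 1*19 = 19
  bit 1 = 1: r = r^2 * 19 mod 41 = 19^2 * 19 = 33*19 = 12
  bit 2 = 0: r = r^2 mod 41 = 12^2 = 21
  -> A = 21
B = 19^24 mod 41  (bits of 24 = 11000)
  bit 0 = 1: r = r^2 * 19 mod 41 = 1^2 * 19 = 1*19 = 19
  bit 1 = 1: r = r^2 * 19 mod 41 = 19^2 * 19 = 33*19 = 12
  bit 2 = 0: r = r^2 mod 41 = 12^2 = 21
  bit 3 = 0: r = r^2 mod 41 = 21^2 = 31
  bit 4 = 0: r = r^2 mod 41 = 31^2 = 18
  -> B = 18
s = B^a = 18^6 mod 41  (bits of 6 = 110)
  bit 0 = 1: r = r^2 * 18 mod 41 = 1^2 * 18 = 1*18 = 18
  bit 1 = 1: r = r^2 * 18 mod 41 = 18^2 * 18 = 37*18 = 10
  bit 2 = 0: r = r^2 mod 41 = 10^2 = 18
  -> s = B^a = 18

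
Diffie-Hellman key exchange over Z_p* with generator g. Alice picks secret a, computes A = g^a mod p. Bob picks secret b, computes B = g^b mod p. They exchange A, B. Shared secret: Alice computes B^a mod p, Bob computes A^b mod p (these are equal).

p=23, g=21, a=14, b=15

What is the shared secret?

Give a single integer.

A = 21^14 mod 23  (bits of 14 = 1110)
  bit 0 = 1: r = r^2 * 21 mod 23 = 1^2 * 21 = 1*21 = 21
  bit 1 = 1: r = r^2 * 21 mod 23 = 21^2 * 21 = 4*21 = 15
  bit 2 = 1: r = r^2 * 21 mod 23 = 15^2 * 21 = 18*21 = 10
  bit 3 = 0: r = r^2 mod 23 = 10^2 = 8
  -> A = 8
B = 21^15 mod 23  (bits of 15 = 1111)
  bit 0 = 1: r = r^2 * 21 mod 23 = 1^2 * 21 = 1*21 = 21
  bit 1 = 1: r = r^2 * 21 mod 23 = 21^2 * 21 = 4*21 = 15
  bit 2 = 1: r = r^2 * 21 mod 23 = 15^2 * 21 = 18*21 = 10
  bit 3 = 1: r = r^2 * 21 mod 23 = 10^2 * 21 = 8*21 = 7
  -> B = 7
s = B^a = 7^14 mod 23  (bits of 14 = 1110)
  bit 0 = 1: r = r^2 * 7 mod 23 = 1^2 * 7 = 1*7 = 7
  bit 1 = 1: r = r^2 * 7 mod 23 = 7^2 * 7 = 3*7 = 21
  bit 2 = 1: r = r^2 * 7 mod 23 = 21^2 * 7 = 4*7 = 5
  bit 3 = 0: r = r^2 mod 23 = 5^2 = 2
  -> s = B^a = 2

Answer: 2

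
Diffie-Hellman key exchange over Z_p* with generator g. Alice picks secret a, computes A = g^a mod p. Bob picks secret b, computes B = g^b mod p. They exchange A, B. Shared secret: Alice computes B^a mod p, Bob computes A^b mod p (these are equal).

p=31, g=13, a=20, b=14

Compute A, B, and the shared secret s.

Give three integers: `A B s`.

A = 13^20 mod 31  (bits of 20 = 10100)
  bit 0 = 1: r = r^2 * 13 mod 31 = 1^2 * 13 = 1*13 = 13
  bit 1 = 0: r = r^2 mod 31 = 13^2 = 14
  bit 2 = 1: r = r^2 * 13 mod 31 = 14^2 * 13 = 10*13 = 6
  bit 3 = 0: r = r^2 mod 31 = 6^2 = 5
  bit 4 = 0: r = r^2 mod 31 = 5^2 = 25
  -> A = 25
B = 13^14 mod 31  (bits of 14 = 1110)
  bit 0 = 1: r = r^2 * 13 mod 31 = 1^2 * 13 = 1*13 = 13
  bit 1 = 1: r = r^2 * 13 mod 31 = 13^2 * 13 = 14*13 = 27
  bit 2 = 1: r = r^2 * 13 mod 31 = 27^2 * 13 = 16*13 = 22
  bit 3 = 0: r = r^2 mod 31 = 22^2 = 19
  -> B = 19
s = B^a = 19^20 mod 31  (bits of 20 = 10100)
  bit 0 = 1: r = r^2 * 19 mod 31 = 1^2 * 19 = 1*19 = 19
  bit 1 = 0: r = r^2 mod 31 = 19^2 = 20
  bit 2 = 1: r = r^2 * 19 mod 31 = 20^2 * 19 = 28*19 = 5
  bit 3 = 0: r = r^2 mod 31 = 5^2 = 25
  bit 4 = 0: r = r^2 mod 31 = 25^2 = 5
  -> s = B^a = 5

Answer: 25 19 5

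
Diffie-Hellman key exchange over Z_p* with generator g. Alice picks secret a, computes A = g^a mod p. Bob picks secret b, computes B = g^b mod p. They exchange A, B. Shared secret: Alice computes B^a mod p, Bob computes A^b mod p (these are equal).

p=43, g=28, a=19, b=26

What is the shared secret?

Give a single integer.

Answer: 31

Derivation:
A = 28^19 mod 43  (bits of 19 = 10011)
  bit 0 = 1: r = r^2 * 28 mod 43 = 1^2 * 28 = 1*28 = 28
  bit 1 = 0: r = r^2 mod 43 = 28^2 = 10
  bit 2 = 0: r = r^2 mod 43 = 10^2 = 14
  bit 3 = 1: r = r^2 * 28 mod 43 = 14^2 * 28 = 24*28 = 27
  bit 4 = 1: r = r^2 * 28 mod 43 = 27^2 * 28 = 41*28 = 30
  -> A = 30
B = 28^26 mod 43  (bits of 26 = 11010)
  bit 0 = 1: r = r^2 * 28 mod 43 = 1^2 * 28 = 1*28 = 28
  bit 1 = 1: r = r^2 * 28 mod 43 = 28^2 * 28 = 10*28 = 22
  bit 2 = 0: r = r^2 mod 43 = 22^2 = 11
  bit 3 = 1: r = r^2 * 28 mod 43 = 11^2 * 28 = 35*28 = 34
  bit 4 = 0: r = r^2 mod 43 = 34^2 = 38
  -> B = 38
s = B^a = 38^19 mod 43  (bits of 19 = 10011)
  bit 0 = 1: r = r^2 * 38 mod 43 = 1^2 * 38 = 1*38 = 38
  bit 1 = 0: r = r^2 mod 43 = 38^2 = 25
  bit 2 = 0: r = r^2 mod 43 = 25^2 = 23
  bit 3 = 1: r = r^2 * 38 mod 43 = 23^2 * 38 = 13*38 = 21
  bit 4 = 1: r = r^2 * 38 mod 43 = 21^2 * 38 = 11*38 = 31
  -> s = B^a = 31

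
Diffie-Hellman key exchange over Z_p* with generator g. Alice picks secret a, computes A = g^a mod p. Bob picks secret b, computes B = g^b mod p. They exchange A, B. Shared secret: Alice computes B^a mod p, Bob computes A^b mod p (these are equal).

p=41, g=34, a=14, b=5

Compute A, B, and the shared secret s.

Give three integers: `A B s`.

Answer: 2 3 32

Derivation:
A = 34^14 mod 41  (bits of 14 = 1110)
  bit 0 = 1: r = r^2 * 34 mod 41 = 1^2 * 34 = 1*34 = 34
  bit 1 = 1: r = r^2 * 34 mod 41 = 34^2 * 34 = 8*34 = 26
  bit 2 = 1: r = r^2 * 34 mod 41 = 26^2 * 34 = 20*34 = 24
  bit 3 = 0: r = r^2 mod 41 = 24^2 = 2
  -> A = 2
B = 34^5 mod 41  (bits of 5 = 101)
  bit 0 = 1: r = r^2 * 34 mod 41 = 1^2 * 34 = 1*34 = 34
  bit 1 = 0: r = r^2 mod 41 = 34^2 = 8
  bit 2 = 1: r = r^2 * 34 mod 41 = 8^2 * 34 = 23*34 = 3
  -> B = 3
s = B^a = 3^14 mod 41  (bits of 14 = 1110)
  bit 0 = 1: r = r^2 * 3 mod 41 = 1^2 * 3 = 1*3 = 3
  bit 1 = 1: r = r^2 * 3 mod 41 = 3^2 * 3 = 9*3 = 27
  bit 2 = 1: r = r^2 * 3 mod 41 = 27^2 * 3 = 32*3 = 14
  bit 3 = 0: r = r^2 mod 41 = 14^2 = 32
  -> s = B^a = 32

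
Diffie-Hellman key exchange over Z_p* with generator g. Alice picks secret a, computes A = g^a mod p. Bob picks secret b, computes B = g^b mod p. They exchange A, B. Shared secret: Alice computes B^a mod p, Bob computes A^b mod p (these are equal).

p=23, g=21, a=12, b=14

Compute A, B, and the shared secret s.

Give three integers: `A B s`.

Answer: 2 8 8

Derivation:
A = 21^12 mod 23  (bits of 12 = 1100)
  bit 0 = 1: r = r^2 * 21 mod 23 = 1^2 * 21 = 1*21 = 21
  bit 1 = 1: r = r^2 * 21 mod 23 = 21^2 * 21 = 4*21 = 15
  bit 2 = 0: r = r^2 mod 23 = 15^2 = 18
  bit 3 = 0: r = r^2 mod 23 = 18^2 = 2
  -> A = 2
B = 21^14 mod 23  (bits of 14 = 1110)
  bit 0 = 1: r = r^2 * 21 mod 23 = 1^2 * 21 = 1*21 = 21
  bit 1 = 1: r = r^2 * 21 mod 23 = 21^2 * 21 = 4*21 = 15
  bit 2 = 1: r = r^2 * 21 mod 23 = 15^2 * 21 = 18*21 = 10
  bit 3 = 0: r = r^2 mod 23 = 10^2 = 8
  -> B = 8
s = B^a = 8^12 mod 23  (bits of 12 = 1100)
  bit 0 = 1: r = r^2 * 8 mod 23 = 1^2 * 8 = 1*8 = 8
  bit 1 = 1: r = r^2 * 8 mod 23 = 8^2 * 8 = 18*8 = 6
  bit 2 = 0: r = r^2 mod 23 = 6^2 = 13
  bit 3 = 0: r = r^2 mod 23 = 13^2 = 8
  -> s = B^a = 8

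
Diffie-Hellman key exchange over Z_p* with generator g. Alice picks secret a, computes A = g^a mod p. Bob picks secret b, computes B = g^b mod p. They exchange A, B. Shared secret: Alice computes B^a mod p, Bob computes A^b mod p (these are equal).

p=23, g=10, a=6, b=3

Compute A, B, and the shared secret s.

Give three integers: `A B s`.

A = 10^6 mod 23  (bits of 6 = 110)
  bit 0 = 1: r = r^2 * 10 mod 23 = 1^2 * 10 = 1*10 = 10
  bit 1 = 1: r = r^2 * 10 mod 23 = 10^2 * 10 = 8*10 = 11
  bit 2 = 0: r = r^2 mod 23 = 11^2 = 6
  -> A = 6
B = 10^3 mod 23  (bits of 3 = 11)
  bit 0 = 1: r = r^2 * 10 mod 23 = 1^2 * 10 = 1*10 = 10
  bit 1 = 1: r = r^2 * 10 mod 23 = 10^2 * 10 = 8*10 = 11
  -> B = 11
s = B^a = 11^6 mod 23  (bits of 6 = 110)
  bit 0 = 1: r = r^2 * 11 mod 23 = 1^2 * 11 = 1*11 = 11
  bit 1 = 1: r = r^2 * 11 mod 23 = 11^2 * 11 = 6*11 = 20
  bit 2 = 0: r = r^2 mod 23 = 20^2 = 9
  -> s = B^a = 9

Answer: 6 11 9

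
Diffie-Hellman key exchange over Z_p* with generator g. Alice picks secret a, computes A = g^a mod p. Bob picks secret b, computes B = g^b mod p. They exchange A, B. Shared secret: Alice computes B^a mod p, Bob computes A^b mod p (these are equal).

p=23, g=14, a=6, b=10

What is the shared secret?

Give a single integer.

Answer: 8

Derivation:
A = 14^6 mod 23  (bits of 6 = 110)
  bit 0 = 1: r = r^2 * 14 mod 23 = 1^2 * 14 = 1*14 = 14
  bit 1 = 1: r = r^2 * 14 mod 23 = 14^2 * 14 = 12*14 = 7
  bit 2 = 0: r = r^2 mod 23 = 7^2 = 3
  -> A = 3
B = 14^10 mod 23  (bits of 10 = 1010)
  bit 0 = 1: r = r^2 * 14 mod 23 = 1^2 * 14 = 1*14 = 14
  bit 1 = 0: r = r^2 mod 23 = 14^2 = 12
  bit 2 = 1: r = r^2 * 14 mod 23 = 12^2 * 14 = 6*14 = 15
  bit 3 = 0: r = r^2 mod 23 = 15^2 = 18
  -> B = 18
s = B^a = 18^6 mod 23  (bits of 6 = 110)
  bit 0 = 1: r = r^2 * 18 mod 23 = 1^2 * 18 = 1*18 = 18
  bit 1 = 1: r = r^2 * 18 mod 23 = 18^2 * 18 = 2*18 = 13
  bit 2 = 0: r = r^2 mod 23 = 13^2 = 8
  -> s = B^a = 8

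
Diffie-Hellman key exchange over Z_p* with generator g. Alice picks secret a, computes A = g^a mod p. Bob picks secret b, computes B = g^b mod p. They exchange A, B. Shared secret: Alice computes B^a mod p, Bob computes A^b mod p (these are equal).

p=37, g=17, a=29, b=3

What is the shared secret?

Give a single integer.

A = 17^29 mod 37  (bits of 29 = 11101)
  bit 0 = 1: r = r^2 * 17 mod 37 = 1^2 * 17 = 1*17 = 17
  bit 1 = 1: r = r^2 * 17 mod 37 = 17^2 * 17 = 30*17 = 29
  bit 2 = 1: r = r^2 * 17 mod 37 = 29^2 * 17 = 27*17 = 15
  bit 3 = 0: r = r^2 mod 37 = 15^2 = 3
  bit 4 = 1: r = r^2 * 17 mod 37 = 3^2 * 17 = 9*17 = 5
  -> A = 5
B = 17^3 mod 37  (bits of 3 = 11)
  bit 0 = 1: r = r^2 * 17 mod 37 = 1^2 * 17 = 1*17 = 17
  bit 1 = 1: r = r^2 * 17 mod 37 = 17^2 * 17 = 30*17 = 29
  -> B = 29
s = B^a = 29^29 mod 37  (bits of 29 = 11101)
  bit 0 = 1: r = r^2 * 29 mod 37 = 1^2 * 29 = 1*29 = 29
  bit 1 = 1: r = r^2 * 29 mod 37 = 29^2 * 29 = 27*29 = 6
  bit 2 = 1: r = r^2 * 29 mod 37 = 6^2 * 29 = 36*29 = 8
  bit 3 = 0: r = r^2 mod 37 = 8^2 = 27
  bit 4 = 1: r = r^2 * 29 mod 37 = 27^2 * 29 = 26*29 = 14
  -> s = B^a = 14

Answer: 14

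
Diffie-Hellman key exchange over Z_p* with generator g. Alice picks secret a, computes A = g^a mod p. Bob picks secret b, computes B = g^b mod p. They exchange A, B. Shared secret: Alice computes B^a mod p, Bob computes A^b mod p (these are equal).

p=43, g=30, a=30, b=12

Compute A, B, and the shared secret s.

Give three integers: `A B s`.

A = 30^30 mod 43  (bits of 30 = 11110)
  bit 0 = 1: r = r^2 * 30 mod 43 = 1^2 * 30 = 1*30 = 30
  bit 1 = 1: r = r^2 * 30 mod 43 = 30^2 * 30 = 40*30 = 39
  bit 2 = 1: r = r^2 * 30 mod 43 = 39^2 * 30 = 16*30 = 7
  bit 3 = 1: r = r^2 * 30 mod 43 = 7^2 * 30 = 6*30 = 8
  bit 4 = 0: r = r^2 mod 43 = 8^2 = 21
  -> A = 21
B = 30^12 mod 43  (bits of 12 = 1100)
  bit 0 = 1: r = r^2 * 30 mod 43 = 1^2 * 30 = 1*30 = 30
  bit 1 = 1: r = r^2 * 30 mod 43 = 30^2 * 30 = 40*30 = 39
  bit 2 = 0: r = r^2 mod 43 = 39^2 = 16
  bit 3 = 0: r = r^2 mod 43 = 16^2 = 41
  -> B = 41
s = B^a = 41^30 mod 43  (bits of 30 = 11110)
  bit 0 = 1: r = r^2 * 41 mod 43 = 1^2 * 41 = 1*41 = 41
  bit 1 = 1: r = r^2 * 41 mod 43 = 41^2 * 41 = 4*41 = 35
  bit 2 = 1: r = r^2 * 41 mod 43 = 35^2 * 41 = 21*41 = 1
  bit 3 = 1: r = r^2 * 41 mod 43 = 1^2 * 41 = 1*41 = 41
  bit 4 = 0: r = r^2 mod 43 = 41^2 = 4
  -> s = B^a = 4

Answer: 21 41 4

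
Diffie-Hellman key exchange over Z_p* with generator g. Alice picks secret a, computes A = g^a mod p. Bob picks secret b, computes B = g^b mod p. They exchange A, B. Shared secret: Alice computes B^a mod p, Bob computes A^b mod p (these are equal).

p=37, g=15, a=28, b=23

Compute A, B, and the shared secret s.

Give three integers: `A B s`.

A = 15^28 mod 37  (bits of 28 = 11100)
  bit 0 = 1: r = r^2 * 15 mod 37 = 1^2 * 15 = 1*15 = 15
  bit 1 = 1: r = r^2 * 15 mod 37 = 15^2 * 15 = 3*15 = 8
  bit 2 = 1: r = r^2 * 15 mod 37 = 8^2 * 15 = 27*15 = 35
  bit 3 = 0: r = r^2 mod 37 = 35^2 = 4
  bit 4 = 0: r = r^2 mod 37 = 4^2 = 16
  -> A = 16
B = 15^23 mod 37  (bits of 23 = 10111)
  bit 0 = 1: r = r^2 * 15 mod 37 = 1^2 * 15 = 1*15 = 15
  bit 1 = 0: r = r^2 mod 37 = 15^2 = 3
  bit 2 = 1: r = r^2 * 15 mod 37 = 3^2 * 15 = 9*15 = 24
  bit 3 = 1: r = r^2 * 15 mod 37 = 24^2 * 15 = 21*15 = 19
  bit 4 = 1: r = r^2 * 15 mod 37 = 19^2 * 15 = 28*15 = 13
  -> B = 13
s = B^a = 13^28 mod 37  (bits of 28 = 11100)
  bit 0 = 1: r = r^2 * 13 mod 37 = 1^2 * 13 = 1*13 = 13
  bit 1 = 1: r = r^2 * 13 mod 37 = 13^2 * 13 = 21*13 = 14
  bit 2 = 1: r = r^2 * 13 mod 37 = 14^2 * 13 = 11*13 = 32
  bit 3 = 0: r = r^2 mod 37 = 32^2 = 25
  bit 4 = 0: r = r^2 mod 37 = 25^2 = 33
  -> s = B^a = 33

Answer: 16 13 33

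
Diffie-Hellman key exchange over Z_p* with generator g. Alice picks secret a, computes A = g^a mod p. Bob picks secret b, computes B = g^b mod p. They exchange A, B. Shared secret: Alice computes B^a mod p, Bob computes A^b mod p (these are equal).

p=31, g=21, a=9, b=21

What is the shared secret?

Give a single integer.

A = 21^9 mod 31  (bits of 9 = 1001)
  bit 0 = 1: r = r^2 * 21 mod 31 = 1^2 * 21 = 1*21 = 21
  bit 1 = 0: r = r^2 mod 31 = 21^2 = 7
  bit 2 = 0: r = r^2 mod 31 = 7^2 = 18
  bit 3 = 1: r = r^2 * 21 mod 31 = 18^2 * 21 = 14*21 = 15
  -> A = 15
B = 21^21 mod 31  (bits of 21 = 10101)
  bit 0 = 1: r = r^2 * 21 mod 31 = 1^2 * 21 = 1*21 = 21
  bit 1 = 0: r = r^2 mod 31 = 21^2 = 7
  bit 2 = 1: r = r^2 * 21 mod 31 = 7^2 * 21 = 18*21 = 6
  bit 3 = 0: r = r^2 mod 31 = 6^2 = 5
  bit 4 = 1: r = r^2 * 21 mod 31 = 5^2 * 21 = 25*21 = 29
  -> B = 29
s = B^a = 29^9 mod 31  (bits of 9 = 1001)
  bit 0 = 1: r = r^2 * 29 mod 31 = 1^2 * 29 = 1*29 = 29
  bit 1 = 0: r = r^2 mod 31 = 29^2 = 4
  bit 2 = 0: r = r^2 mod 31 = 4^2 = 16
  bit 3 = 1: r = r^2 * 29 mod 31 = 16^2 * 29 = 8*29 = 15
  -> s = B^a = 15

Answer: 15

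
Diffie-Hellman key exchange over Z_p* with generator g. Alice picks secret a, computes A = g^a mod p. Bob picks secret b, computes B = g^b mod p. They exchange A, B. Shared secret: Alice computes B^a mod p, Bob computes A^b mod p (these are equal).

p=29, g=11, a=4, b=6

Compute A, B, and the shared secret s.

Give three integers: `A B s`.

A = 11^4 mod 29  (bits of 4 = 100)
  bit 0 = 1: r = r^2 * 11 mod 29 = 1^2 * 11 = 1*11 = 11
  bit 1 = 0: r = r^2 mod 29 = 11^2 = 5
  bit 2 = 0: r = r^2 mod 29 = 5^2 = 25
  -> A = 25
B = 11^6 mod 29  (bits of 6 = 110)
  bit 0 = 1: r = r^2 * 11 mod 29 = 1^2 * 11 = 1*11 = 11
  bit 1 = 1: r = r^2 * 11 mod 29 = 11^2 * 11 = 5*11 = 26
  bit 2 = 0: r = r^2 mod 29 = 26^2 = 9
  -> B = 9
s = B^a = 9^4 mod 29  (bits of 4 = 100)
  bit 0 = 1: r = r^2 * 9 mod 29 = 1^2 * 9 = 1*9 = 9
  bit 1 = 0: r = r^2 mod 29 = 9^2 = 23
  bit 2 = 0: r = r^2 mod 29 = 23^2 = 7
  -> s = B^a = 7

Answer: 25 9 7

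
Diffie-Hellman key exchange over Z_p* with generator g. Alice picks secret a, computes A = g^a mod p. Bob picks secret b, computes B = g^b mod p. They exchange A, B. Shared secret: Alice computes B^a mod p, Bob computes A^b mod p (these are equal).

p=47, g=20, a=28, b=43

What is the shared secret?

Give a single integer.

Answer: 3

Derivation:
A = 20^28 mod 47  (bits of 28 = 11100)
  bit 0 = 1: r = r^2 * 20 mod 47 = 1^2 * 20 = 1*20 = 20
  bit 1 = 1: r = r^2 * 20 mod 47 = 20^2 * 20 = 24*20 = 10
  bit 2 = 1: r = r^2 * 20 mod 47 = 10^2 * 20 = 6*20 = 26
  bit 3 = 0: r = r^2 mod 47 = 26^2 = 18
  bit 4 = 0: r = r^2 mod 47 = 18^2 = 42
  -> A = 42
B = 20^43 mod 47  (bits of 43 = 101011)
  bit 0 = 1: r = r^2 * 20 mod 47 = 1^2 * 20 = 1*20 = 20
  bit 1 = 0: r = r^2 mod 47 = 20^2 = 24
  bit 2 = 1: r = r^2 * 20 mod 47 = 24^2 * 20 = 12*20 = 5
  bit 3 = 0: r = r^2 mod 47 = 5^2 = 25
  bit 4 = 1: r = r^2 * 20 mod 47 = 25^2 * 20 = 14*20 = 45
  bit 5 = 1: r = r^2 * 20 mod 47 = 45^2 * 20 = 4*20 = 33
  -> B = 33
s = B^a = 33^28 mod 47  (bits of 28 = 11100)
  bit 0 = 1: r = r^2 * 33 mod 47 = 1^2 * 33 = 1*33 = 33
  bit 1 = 1: r = r^2 * 33 mod 47 = 33^2 * 33 = 8*33 = 29
  bit 2 = 1: r = r^2 * 33 mod 47 = 29^2 * 33 = 42*33 = 23
  bit 3 = 0: r = r^2 mod 47 = 23^2 = 12
  bit 4 = 0: r = r^2 mod 47 = 12^2 = 3
  -> s = B^a = 3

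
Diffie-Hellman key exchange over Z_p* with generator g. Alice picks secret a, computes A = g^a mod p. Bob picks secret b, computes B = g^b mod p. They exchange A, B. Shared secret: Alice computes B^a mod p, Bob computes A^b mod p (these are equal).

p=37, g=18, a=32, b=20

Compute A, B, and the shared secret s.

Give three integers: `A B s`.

A = 18^32 mod 37  (bits of 32 = 100000)
  bit 0 = 1: r = r^2 * 18 mod 37 = 1^2 * 18 = 1*18 = 18
  bit 1 = 0: r = r^2 mod 37 = 18^2 = 28
  bit 2 = 0: r = r^2 mod 37 = 28^2 = 7
  bit 3 = 0: r = r^2 mod 37 = 7^2 = 12
  bit 4 = 0: r = r^2 mod 37 = 12^2 = 33
  bit 5 = 0: r = r^2 mod 37 = 33^2 = 16
  -> A = 16
B = 18^20 mod 37  (bits of 20 = 10100)
  bit 0 = 1: r = r^2 * 18 mod 37 = 1^2 * 18 = 1*18 = 18
  bit 1 = 0: r = r^2 mod 37 = 18^2 = 28
  bit 2 = 1: r = r^2 * 18 mod 37 = 28^2 * 18 = 7*18 = 15
  bit 3 = 0: r = r^2 mod 37 = 15^2 = 3
  bit 4 = 0: r = r^2 mod 37 = 3^2 = 9
  -> B = 9
s = B^a = 9^32 mod 37  (bits of 32 = 100000)
  bit 0 = 1: r = r^2 * 9 mod 37 = 1^2 * 9 = 1*9 = 9
  bit 1 = 0: r = r^2 mod 37 = 9^2 = 7
  bit 2 = 0: r = r^2 mod 37 = 7^2 = 12
  bit 3 = 0: r = r^2 mod 37 = 12^2 = 33
  bit 4 = 0: r = r^2 mod 37 = 33^2 = 16
  bit 5 = 0: r = r^2 mod 37 = 16^2 = 34
  -> s = B^a = 34

Answer: 16 9 34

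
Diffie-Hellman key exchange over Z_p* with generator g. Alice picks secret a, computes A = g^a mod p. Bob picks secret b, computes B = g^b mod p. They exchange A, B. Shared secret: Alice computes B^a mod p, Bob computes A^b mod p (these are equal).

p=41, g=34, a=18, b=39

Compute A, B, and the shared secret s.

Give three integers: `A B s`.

A = 34^18 mod 41  (bits of 18 = 10010)
  bit 0 = 1: r = r^2 * 34 mod 41 = 1^2 * 34 = 1*34 = 34
  bit 1 = 0: r = r^2 mod 41 = 34^2 = 8
  bit 2 = 0: r = r^2 mod 41 = 8^2 = 23
  bit 3 = 1: r = r^2 * 34 mod 41 = 23^2 * 34 = 37*34 = 28
  bit 4 = 0: r = r^2 mod 41 = 28^2 = 5
  -> A = 5
B = 34^39 mod 41  (bits of 39 = 100111)
  bit 0 = 1: r = r^2 * 34 mod 41 = 1^2 * 34 = 1*34 = 34
  bit 1 = 0: r = r^2 mod 41 = 34^2 = 8
  bit 2 = 0: r = r^2 mod 41 = 8^2 = 23
  bit 3 = 1: r = r^2 * 34 mod 41 = 23^2 * 34 = 37*34 = 28
  bit 4 = 1: r = r^2 * 34 mod 41 = 28^2 * 34 = 5*34 = 6
  bit 5 = 1: r = r^2 * 34 mod 41 = 6^2 * 34 = 36*34 = 35
  -> B = 35
s = B^a = 35^18 mod 41  (bits of 18 = 10010)
  bit 0 = 1: r = r^2 * 35 mod 41 = 1^2 * 35 = 1*35 = 35
  bit 1 = 0: r = r^2 mod 41 = 35^2 = 36
  bit 2 = 0: r = r^2 mod 41 = 36^2 = 25
  bit 3 = 1: r = r^2 * 35 mod 41 = 25^2 * 35 = 10*35 = 22
  bit 4 = 0: r = r^2 mod 41 = 22^2 = 33
  -> s = B^a = 33

Answer: 5 35 33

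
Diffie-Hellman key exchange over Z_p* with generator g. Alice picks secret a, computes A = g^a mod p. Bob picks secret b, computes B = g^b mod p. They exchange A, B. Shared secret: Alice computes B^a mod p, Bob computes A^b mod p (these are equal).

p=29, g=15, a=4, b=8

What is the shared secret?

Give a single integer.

A = 15^4 mod 29  (bits of 4 = 100)
  bit 0 = 1: r = r^2 * 15 mod 29 = 1^2 * 15 = 1*15 = 15
  bit 1 = 0: r = r^2 mod 29 = 15^2 = 22
  bit 2 = 0: r = r^2 mod 29 = 22^2 = 20
  -> A = 20
B = 15^8 mod 29  (bits of 8 = 1000)
  bit 0 = 1: r = r^2 * 15 mod 29 = 1^2 * 15 = 1*15 = 15
  bit 1 = 0: r = r^2 mod 29 = 15^2 = 22
  bit 2 = 0: r = r^2 mod 29 = 22^2 = 20
  bit 3 = 0: r = r^2 mod 29 = 20^2 = 23
  -> B = 23
s = B^a = 23^4 mod 29  (bits of 4 = 100)
  bit 0 = 1: r = r^2 * 23 mod 29 = 1^2 * 23 = 1*23 = 23
  bit 1 = 0: r = r^2 mod 29 = 23^2 = 7
  bit 2 = 0: r = r^2 mod 29 = 7^2 = 20
  -> s = B^a = 20

Answer: 20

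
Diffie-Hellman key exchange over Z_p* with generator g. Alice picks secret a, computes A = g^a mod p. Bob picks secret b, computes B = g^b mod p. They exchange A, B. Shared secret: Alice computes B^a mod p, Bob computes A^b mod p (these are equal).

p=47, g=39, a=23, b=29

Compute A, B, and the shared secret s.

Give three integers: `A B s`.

A = 39^23 mod 47  (bits of 23 = 10111)
  bit 0 = 1: r = r^2 * 39 mod 47 = 1^2 * 39 = 1*39 = 39
  bit 1 = 0: r = r^2 mod 47 = 39^2 = 17
  bit 2 = 1: r = r^2 * 39 mod 47 = 17^2 * 39 = 7*39 = 38
  bit 3 = 1: r = r^2 * 39 mod 47 = 38^2 * 39 = 34*39 = 10
  bit 4 = 1: r = r^2 * 39 mod 47 = 10^2 * 39 = 6*39 = 46
  -> A = 46
B = 39^29 mod 47  (bits of 29 = 11101)
  bit 0 = 1: r = r^2 * 39 mod 47 = 1^2 * 39 = 1*39 = 39
  bit 1 = 1: r = r^2 * 39 mod 47 = 39^2 * 39 = 17*39 = 5
  bit 2 = 1: r = r^2 * 39 mod 47 = 5^2 * 39 = 25*39 = 35
  bit 3 = 0: r = r^2 mod 47 = 35^2 = 3
  bit 4 = 1: r = r^2 * 39 mod 47 = 3^2 * 39 = 9*39 = 22
  -> B = 22
s = B^a = 22^23 mod 47  (bits of 23 = 10111)
  bit 0 = 1: r = r^2 * 22 mod 47 = 1^2 * 22 = 1*22 = 22
  bit 1 = 0: r = r^2 mod 47 = 22^2 = 14
  bit 2 = 1: r = r^2 * 22 mod 47 = 14^2 * 22 = 8*22 = 35
  bit 3 = 1: r = r^2 * 22 mod 47 = 35^2 * 22 = 3*22 = 19
  bit 4 = 1: r = r^2 * 22 mod 47 = 19^2 * 22 = 32*22 = 46
  -> s = B^a = 46

Answer: 46 22 46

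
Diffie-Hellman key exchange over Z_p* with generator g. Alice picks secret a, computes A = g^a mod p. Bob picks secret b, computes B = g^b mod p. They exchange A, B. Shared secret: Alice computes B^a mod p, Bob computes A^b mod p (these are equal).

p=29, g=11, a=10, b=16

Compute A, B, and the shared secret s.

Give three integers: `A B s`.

A = 11^10 mod 29  (bits of 10 = 1010)
  bit 0 = 1: r = r^2 * 11 mod 29 = 1^2 * 11 = 1*11 = 11
  bit 1 = 0: r = r^2 mod 29 = 11^2 = 5
  bit 2 = 1: r = r^2 * 11 mod 29 = 5^2 * 11 = 25*11 = 14
  bit 3 = 0: r = r^2 mod 29 = 14^2 = 22
  -> A = 22
B = 11^16 mod 29  (bits of 16 = 10000)
  bit 0 = 1: r = r^2 * 11 mod 29 = 1^2 * 11 = 1*11 = 11
  bit 1 = 0: r = r^2 mod 29 = 11^2 = 5
  bit 2 = 0: r = r^2 mod 29 = 5^2 = 25
  bit 3 = 0: r = r^2 mod 29 = 25^2 = 16
  bit 4 = 0: r = r^2 mod 29 = 16^2 = 24
  -> B = 24
s = B^a = 24^10 mod 29  (bits of 10 = 1010)
  bit 0 = 1: r = r^2 * 24 mod 29 = 1^2 * 24 = 1*24 = 24
  bit 1 = 0: r = r^2 mod 29 = 24^2 = 25
  bit 2 = 1: r = r^2 * 24 mod 29 = 25^2 * 24 = 16*24 = 7
  bit 3 = 0: r = r^2 mod 29 = 7^2 = 20
  -> s = B^a = 20

Answer: 22 24 20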